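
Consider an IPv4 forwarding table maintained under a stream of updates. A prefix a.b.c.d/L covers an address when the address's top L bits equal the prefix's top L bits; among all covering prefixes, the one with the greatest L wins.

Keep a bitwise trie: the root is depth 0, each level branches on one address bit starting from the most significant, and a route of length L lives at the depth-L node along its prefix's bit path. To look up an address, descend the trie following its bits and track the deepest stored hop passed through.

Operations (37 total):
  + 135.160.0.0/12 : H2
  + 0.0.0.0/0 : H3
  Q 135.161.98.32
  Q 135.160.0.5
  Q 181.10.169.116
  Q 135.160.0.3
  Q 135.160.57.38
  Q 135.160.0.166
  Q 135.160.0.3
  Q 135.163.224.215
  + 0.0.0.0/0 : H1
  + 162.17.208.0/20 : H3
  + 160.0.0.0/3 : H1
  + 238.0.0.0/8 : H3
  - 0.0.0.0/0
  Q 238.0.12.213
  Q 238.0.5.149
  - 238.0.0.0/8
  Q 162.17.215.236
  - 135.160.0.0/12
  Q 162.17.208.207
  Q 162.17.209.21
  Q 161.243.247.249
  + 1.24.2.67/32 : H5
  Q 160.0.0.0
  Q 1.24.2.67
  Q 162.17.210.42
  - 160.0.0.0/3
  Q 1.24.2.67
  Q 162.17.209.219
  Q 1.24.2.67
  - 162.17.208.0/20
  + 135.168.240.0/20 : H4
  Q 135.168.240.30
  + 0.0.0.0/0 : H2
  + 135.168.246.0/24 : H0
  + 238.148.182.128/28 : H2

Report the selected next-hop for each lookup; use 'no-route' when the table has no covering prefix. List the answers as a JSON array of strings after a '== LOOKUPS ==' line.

Apply in order:
  add 135.160.0.0/12 -> H2 at depth 12
  add 0.0.0.0/0 -> H3 at depth 0
  Q 135.161.98.32: descend 100001111010 ; hops seen [H3,H2] ; pick H2
  Q 135.160.0.5: descend 100001111010 ; hops seen [H3,H2] ; pick H2
  Q 181.10.169.116: descend 10 ; hops seen [H3] ; pick H3
  Q 135.160.0.3: descend 100001111010 ; hops seen [H3,H2] ; pick H2
  Q 135.160.57.38: descend 100001111010 ; hops seen [H3,H2] ; pick H2
  Q 135.160.0.166: descend 100001111010 ; hops seen [H3,H2] ; pick H2
  Q 135.160.0.3: descend 100001111010 ; hops seen [H3,H2] ; pick H2
  Q 135.163.224.215: descend 100001111010 ; hops seen [H3,H2] ; pick H2
  add 0.0.0.0/0 -> H1 at depth 0
  add 162.17.208.0/20 -> H3 at depth 20
  add 160.0.0.0/3 -> H1 at depth 3
  add 238.0.0.0/8 -> H3 at depth 8
  - 0.0.0.0/0 clear@0
  Q 238.0.12.213: descend 11101110 ; hops seen [H3] ; pick H3
  Q 238.0.5.149: descend 11101110 ; hops seen [H3] ; pick H3
  - 238.0.0.0/8 clear@8
  Q 162.17.215.236: descend 10100010000100011101 ; hops seen [H1,H3] ; pick H3
  - 135.160.0.0/12 clear@12
  Q 162.17.208.207: descend 10100010000100011101 ; hops seen [H1,H3] ; pick H3
  Q 162.17.209.21: descend 10100010000100011101 ; hops seen [H1,H3] ; pick H3
  Q 161.243.247.249: descend 101000 ; hops seen [H1] ; pick H1
  add 1.24.2.67/32 -> H5 at depth 32
  Q 160.0.0.0: descend 101000 ; hops seen [H1] ; pick H1
  Q 1.24.2.67: descend 00000001000110000000001001000011 ; hops seen [H5] ; pick H5
  Q 162.17.210.42: descend 10100010000100011101 ; hops seen [H1,H3] ; pick H3
  - 160.0.0.0/3 clear@3
  Q 1.24.2.67: descend 00000001000110000000001001000011 ; hops seen [H5] ; pick H5
  Q 162.17.209.219: descend 10100010000100011101 ; hops seen [H3] ; pick H3
  Q 1.24.2.67: descend 00000001000110000000001001000011 ; hops seen [H5] ; pick H5
  - 162.17.208.0/20 clear@20
  add 135.168.240.0/20 -> H4 at depth 20
  Q 135.168.240.30: descend 10000111101010001111 ; hops seen [H4] ; pick H4
  add 0.0.0.0/0 -> H2 at depth 0
  add 135.168.246.0/24 -> H0 at depth 24
  add 238.148.182.128/28 -> H2 at depth 28

== LOOKUPS ==
["H2","H2","H3","H2","H2","H2","H2","H2","H3","H3","H3","H3","H3","H1","H1","H5","H3","H5","H3","H5","H4"]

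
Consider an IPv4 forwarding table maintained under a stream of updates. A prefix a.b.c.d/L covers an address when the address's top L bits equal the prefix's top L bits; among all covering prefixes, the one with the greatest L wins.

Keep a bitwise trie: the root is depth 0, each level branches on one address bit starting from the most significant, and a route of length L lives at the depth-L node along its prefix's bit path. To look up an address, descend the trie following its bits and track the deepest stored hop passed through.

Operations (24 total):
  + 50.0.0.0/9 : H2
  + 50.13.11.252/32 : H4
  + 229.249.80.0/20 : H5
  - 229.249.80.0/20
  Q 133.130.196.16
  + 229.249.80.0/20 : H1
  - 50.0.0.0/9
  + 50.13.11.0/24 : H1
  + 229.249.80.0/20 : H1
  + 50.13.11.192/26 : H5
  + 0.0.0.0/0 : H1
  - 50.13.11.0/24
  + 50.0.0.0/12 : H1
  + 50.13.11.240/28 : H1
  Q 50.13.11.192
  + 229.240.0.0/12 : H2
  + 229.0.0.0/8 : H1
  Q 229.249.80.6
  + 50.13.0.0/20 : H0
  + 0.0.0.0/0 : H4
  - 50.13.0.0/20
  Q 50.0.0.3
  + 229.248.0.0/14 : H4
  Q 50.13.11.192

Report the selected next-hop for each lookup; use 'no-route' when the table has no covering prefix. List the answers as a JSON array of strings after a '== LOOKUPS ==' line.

Apply in order:
  + 50.0.0.0/9 (H2) depth=9
  + 50.13.11.252/32 (H4) depth=32
  + 229.249.80.0/20 (H5) depth=20
  del 229.249.80.0/20 (clear depth 20)
  Q 133.130.196.16: descend 1 ; hops seen [∅] ; pick no-route
  + 229.249.80.0/20 (H1) depth=20
  del 50.0.0.0/9 (clear depth 9)
  + 50.13.11.0/24 (H1) depth=24
  + 229.249.80.0/20 (H1) depth=20
  + 50.13.11.192/26 (H5) depth=26
  + 0.0.0.0/0 (H1) depth=0
  del 50.13.11.0/24 (clear depth 24)
  + 50.0.0.0/12 (H1) depth=12
  + 50.13.11.240/28 (H1) depth=28
  Q 50.13.11.192: descend 00110010000011010000101111 ; hops seen [H1,H1,H5] ; pick H5
  + 229.240.0.0/12 (H2) depth=12
  + 229.0.0.0/8 (H1) depth=8
  Q 229.249.80.6: descend 11100101111110010101 ; hops seen [H1,H1,H2,H1] ; pick H1
  + 50.13.0.0/20 (H0) depth=20
  + 0.0.0.0/0 (H4) depth=0
  del 50.13.0.0/20 (clear depth 20)
  Q 50.0.0.3: descend 001100100000 ; hops seen [H4,H1] ; pick H1
  + 229.248.0.0/14 (H4) depth=14
  Q 50.13.11.192: descend 00110010000011010000101111 ; hops seen [H4,H1,H5] ; pick H5

== LOOKUPS ==
["no-route","H5","H1","H1","H5"]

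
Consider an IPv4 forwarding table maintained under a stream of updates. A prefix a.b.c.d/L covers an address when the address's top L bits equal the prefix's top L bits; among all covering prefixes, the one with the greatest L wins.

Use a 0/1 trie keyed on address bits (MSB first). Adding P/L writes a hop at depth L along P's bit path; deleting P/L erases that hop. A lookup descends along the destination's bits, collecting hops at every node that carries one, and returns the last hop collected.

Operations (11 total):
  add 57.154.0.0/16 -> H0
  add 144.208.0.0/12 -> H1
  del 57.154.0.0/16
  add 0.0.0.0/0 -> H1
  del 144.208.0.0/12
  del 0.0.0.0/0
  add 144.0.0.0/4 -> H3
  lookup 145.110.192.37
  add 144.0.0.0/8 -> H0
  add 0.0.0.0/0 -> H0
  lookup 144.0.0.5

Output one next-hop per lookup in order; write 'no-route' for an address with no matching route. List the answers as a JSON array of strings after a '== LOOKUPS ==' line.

Process each operation:
  + 57.154.0.0/16 (H0) depth=16
  + 144.208.0.0/12 (H1) depth=12
  - 57.154.0.0/16 clear@16
  + 0.0.0.0/0 (H1) depth=0
  - 144.208.0.0/12 clear@12
  - 0.0.0.0/0 clear@0
  + 144.0.0.0/4 (H3) depth=4
  lookup 145.110.192.37: bits 1001000 walk d0:-→d1:-→d2:-→d3:-→d4:H3→d5:-→d6:-→d7:- -> H3
  + 144.0.0.0/8 (H0) depth=8
  + 0.0.0.0/0 (H0) depth=0
  lookup 144.0.0.5: bits 10010000 walk d0:H0→d1:-→d2:-→d3:-→d4:H3→d5:-→d6:-→d7:-→d8:H0 -> H0

== LOOKUPS ==
["H3","H0"]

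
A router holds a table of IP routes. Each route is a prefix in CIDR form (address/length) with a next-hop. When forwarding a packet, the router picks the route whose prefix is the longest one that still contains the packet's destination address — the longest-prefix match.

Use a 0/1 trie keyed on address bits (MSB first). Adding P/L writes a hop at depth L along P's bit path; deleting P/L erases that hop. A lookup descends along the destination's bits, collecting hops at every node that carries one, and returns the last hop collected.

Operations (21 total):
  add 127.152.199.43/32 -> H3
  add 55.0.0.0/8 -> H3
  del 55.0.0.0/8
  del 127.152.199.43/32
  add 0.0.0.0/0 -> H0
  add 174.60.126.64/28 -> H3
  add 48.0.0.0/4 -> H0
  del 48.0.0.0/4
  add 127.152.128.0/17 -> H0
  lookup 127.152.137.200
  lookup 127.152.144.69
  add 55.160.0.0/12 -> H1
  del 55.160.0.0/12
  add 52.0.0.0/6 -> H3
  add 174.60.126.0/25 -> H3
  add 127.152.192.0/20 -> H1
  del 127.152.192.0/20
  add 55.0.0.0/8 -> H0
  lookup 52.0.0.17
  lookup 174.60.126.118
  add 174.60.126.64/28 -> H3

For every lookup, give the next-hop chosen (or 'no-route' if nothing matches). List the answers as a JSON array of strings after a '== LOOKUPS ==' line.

Trace:
  add 127.152.199.43/32 -> H3 at depth 32
  add 55.0.0.0/8 -> H3 at depth 8
  - 55.0.0.0/8 clear@8
  - 127.152.199.43/32 clear@32
  add 0.0.0.0/0 -> H0 at depth 0
  add 174.60.126.64/28 -> H3 at depth 28
  add 48.0.0.0/4 -> H0 at depth 4
  - 48.0.0.0/4 clear@4
  add 127.152.128.0/17 -> H0 at depth 17
  ? 127.152.137.200  path d0:H0→d1:-→d2:-→d3:-→d4:-→d5:-→d6:-→d7:-→d8:-→d9:-→d10:-→d11:-→d12:-→d13:-→d14:-→d15:-→d16:-→d17:H0  best=H0
  ? 127.152.144.69  path d0:H0→d1:-→d2:-→d3:-→d4:-→d5:-→d6:-→d7:-→d8:-→d9:-→d10:-→d11:-→d12:-→d13:-→d14:-→d15:-→d16:-→d17:H0  best=H0
  add 55.160.0.0/12 -> H1 at depth 12
  - 55.160.0.0/12 clear@12
  add 52.0.0.0/6 -> H3 at depth 6
  add 174.60.126.0/25 -> H3 at depth 25
  add 127.152.192.0/20 -> H1 at depth 20
  - 127.152.192.0/20 clear@20
  add 55.0.0.0/8 -> H0 at depth 8
  ? 52.0.0.17  path d0:H0→d1:-→d2:-→d3:-→d4:-→d5:-→d6:H3  best=H3
  ? 174.60.126.118  path d0:H0→d1:-→d2:-→d3:-→d4:-→d5:-→d6:-→d7:-→d8:-→d9:-→d10:-→d11:-→d12:-→d13:-→d14:-→d15:-→d16:-→d17:-→d18:-→d19:-→d20:-→d21:-→d22:-→d23:-→d24:-→d25:H3→d26:-  best=H3
  add 174.60.126.64/28 -> H3 at depth 28

== LOOKUPS ==
["H0","H0","H3","H3"]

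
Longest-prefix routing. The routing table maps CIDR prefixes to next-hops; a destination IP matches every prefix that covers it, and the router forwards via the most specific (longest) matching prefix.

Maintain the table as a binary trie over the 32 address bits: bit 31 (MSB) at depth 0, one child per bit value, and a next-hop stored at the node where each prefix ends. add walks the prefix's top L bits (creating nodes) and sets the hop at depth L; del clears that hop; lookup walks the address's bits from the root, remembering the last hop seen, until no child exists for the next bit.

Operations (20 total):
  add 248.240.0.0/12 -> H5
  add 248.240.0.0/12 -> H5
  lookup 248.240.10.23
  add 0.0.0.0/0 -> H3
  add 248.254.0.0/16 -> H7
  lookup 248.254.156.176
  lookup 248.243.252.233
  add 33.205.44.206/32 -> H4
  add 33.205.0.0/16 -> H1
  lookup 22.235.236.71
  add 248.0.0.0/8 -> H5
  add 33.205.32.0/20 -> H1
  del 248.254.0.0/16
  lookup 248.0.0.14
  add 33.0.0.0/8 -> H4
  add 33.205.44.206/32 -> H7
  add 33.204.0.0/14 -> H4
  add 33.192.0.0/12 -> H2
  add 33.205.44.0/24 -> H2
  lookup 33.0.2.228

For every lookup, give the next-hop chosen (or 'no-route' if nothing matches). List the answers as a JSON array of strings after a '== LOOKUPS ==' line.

Process each operation:
  + 248.240.0.0/12 (H5) depth=12
  + 248.240.0.0/12 (H5) depth=12
  Q 248.240.10.23: descend 111110001111 ; hops seen [H5] ; pick H5
  + 0.0.0.0/0 (H3) depth=0
  + 248.254.0.0/16 (H7) depth=16
  Q 248.254.156.176: descend 1111100011111110 ; hops seen [H3,H5,H7] ; pick H7
  Q 248.243.252.233: descend 111110001111 ; hops seen [H3,H5] ; pick H5
  + 33.205.44.206/32 (H4) depth=32
  + 33.205.0.0/16 (H1) depth=16
  Q 22.235.236.71: descend 00 ; hops seen [H3] ; pick H3
  + 248.0.0.0/8 (H5) depth=8
  + 33.205.32.0/20 (H1) depth=20
  - 248.254.0.0/16 clear@16
  Q 248.0.0.14: descend 11111000 ; hops seen [H3,H5] ; pick H5
  + 33.0.0.0/8 (H4) depth=8
  + 33.205.44.206/32 (H7) depth=32
  + 33.204.0.0/14 (H4) depth=14
  + 33.192.0.0/12 (H2) depth=12
  + 33.205.44.0/24 (H2) depth=24
  Q 33.0.2.228: descend 00100001 ; hops seen [H3,H4] ; pick H4

== LOOKUPS ==
["H5","H7","H5","H3","H5","H4"]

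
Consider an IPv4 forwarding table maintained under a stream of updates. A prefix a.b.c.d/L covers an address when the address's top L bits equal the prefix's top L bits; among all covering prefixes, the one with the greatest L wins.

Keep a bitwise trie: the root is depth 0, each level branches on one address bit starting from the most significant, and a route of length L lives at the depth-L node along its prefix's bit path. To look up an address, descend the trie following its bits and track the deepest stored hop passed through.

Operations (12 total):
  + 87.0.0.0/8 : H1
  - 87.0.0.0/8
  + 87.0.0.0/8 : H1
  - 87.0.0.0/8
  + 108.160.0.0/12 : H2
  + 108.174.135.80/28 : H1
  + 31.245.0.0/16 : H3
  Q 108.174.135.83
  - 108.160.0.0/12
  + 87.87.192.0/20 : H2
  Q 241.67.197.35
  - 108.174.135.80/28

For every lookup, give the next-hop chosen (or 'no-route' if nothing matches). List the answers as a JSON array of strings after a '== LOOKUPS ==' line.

Process each operation:
  + 87.0.0.0/8 (H1) depth=8
  - 87.0.0.0/8 clear@8
  + 87.0.0.0/8 (H1) depth=8
  - 87.0.0.0/8 clear@8
  + 108.160.0.0/12 (H2) depth=12
  + 108.174.135.80/28 (H1) depth=28
  + 31.245.0.0/16 (H3) depth=16
  Q 108.174.135.83: descend 0110110010101110100001110101 ; hops seen [H2,H1] ; pick H1
  - 108.160.0.0/12 clear@12
  + 87.87.192.0/20 (H2) depth=20
  Q 241.67.197.35: descend ε ; hops seen [∅] ; pick no-route
  - 108.174.135.80/28 clear@28

== LOOKUPS ==
["H1","no-route"]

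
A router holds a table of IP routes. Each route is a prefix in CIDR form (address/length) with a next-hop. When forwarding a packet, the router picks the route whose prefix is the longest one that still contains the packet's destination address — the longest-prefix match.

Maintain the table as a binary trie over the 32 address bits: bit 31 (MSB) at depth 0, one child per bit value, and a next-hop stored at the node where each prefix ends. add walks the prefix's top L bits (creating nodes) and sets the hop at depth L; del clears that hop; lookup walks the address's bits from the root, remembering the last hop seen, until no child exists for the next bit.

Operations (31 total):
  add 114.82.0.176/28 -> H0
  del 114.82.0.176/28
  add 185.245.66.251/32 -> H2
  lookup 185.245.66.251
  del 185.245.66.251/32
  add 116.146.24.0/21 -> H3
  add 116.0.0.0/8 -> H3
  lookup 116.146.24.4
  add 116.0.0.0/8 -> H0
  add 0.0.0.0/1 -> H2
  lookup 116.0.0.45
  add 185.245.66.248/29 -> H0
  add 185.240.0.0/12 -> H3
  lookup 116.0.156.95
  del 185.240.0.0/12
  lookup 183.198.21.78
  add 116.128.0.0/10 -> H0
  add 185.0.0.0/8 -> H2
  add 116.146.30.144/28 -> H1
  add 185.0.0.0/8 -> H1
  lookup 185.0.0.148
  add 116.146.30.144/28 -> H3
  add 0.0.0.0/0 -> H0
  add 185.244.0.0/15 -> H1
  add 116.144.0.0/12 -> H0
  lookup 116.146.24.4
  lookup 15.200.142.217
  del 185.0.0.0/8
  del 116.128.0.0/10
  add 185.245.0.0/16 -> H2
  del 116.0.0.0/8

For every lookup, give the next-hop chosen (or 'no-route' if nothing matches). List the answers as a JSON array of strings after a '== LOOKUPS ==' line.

Apply in order:
  + 114.82.0.176/28 (H0) depth=28
  - 114.82.0.176/28 clear@28
  + 185.245.66.251/32 (H2) depth=32
  lookup 185.245.66.251: bits 10111001111101010100001011111011 walk d0:-→d1:-→d2:-→d3:-→d4:-→d5:-→d6:-→d7:-→d8:-→d9:-→d10:-→d11:-→d12:-→d13:-→d14:-→d15:-→d16:-→d17:-→d18:-→d19:-→d20:-→d21:-→d22:-→d23:-→d24:-→d25:-→d26:-→d27:-→d28:-→d29:-→d30:-→d31:-→d32:H2 -> H2
  - 185.245.66.251/32 clear@32
  + 116.146.24.0/21 (H3) depth=21
  + 116.0.0.0/8 (H3) depth=8
  lookup 116.146.24.4: bits 011101001001001000011 walk d0:-→d1:-→d2:-→d3:-→d4:-→d5:-→d6:-→d7:-→d8:H3→d9:-→d10:-→d11:-→d12:-→d13:-→d14:-→d15:-→d16:-→d17:-→d18:-→d19:-→d20:-→d21:H3 -> H3
  + 116.0.0.0/8 (H0) depth=8
  + 0.0.0.0/1 (H2) depth=1
  lookup 116.0.0.45: bits 01110100 walk d0:-→d1:H2→d2:-→d3:-→d4:-→d5:-→d6:-→d7:-→d8:H0 -> H0
  + 185.245.66.248/29 (H0) depth=29
  + 185.240.0.0/12 (H3) depth=12
  lookup 116.0.156.95: bits 01110100 walk d0:-→d1:H2→d2:-→d3:-→d4:-→d5:-→d6:-→d7:-→d8:H0 -> H0
  - 185.240.0.0/12 clear@12
  lookup 183.198.21.78: bits 1011 walk d0:-→d1:-→d2:-→d3:-→d4:- -> no-route
  + 116.128.0.0/10 (H0) depth=10
  + 185.0.0.0/8 (H2) depth=8
  + 116.146.30.144/28 (H1) depth=28
  + 185.0.0.0/8 (H1) depth=8
  lookup 185.0.0.148: bits 10111001 walk d0:-→d1:-→d2:-→d3:-→d4:-→d5:-→d6:-→d7:-→d8:H1 -> H1
  + 116.146.30.144/28 (H3) depth=28
  + 0.0.0.0/0 (H0) depth=0
  + 185.244.0.0/15 (H1) depth=15
  + 116.144.0.0/12 (H0) depth=12
  lookup 116.146.24.4: bits 011101001001001000011 walk d0:H0→d1:H2→d2:-→d3:-→d4:-→d5:-→d6:-→d7:-→d8:H0→d9:-→d10:H0→d11:-→d12:H0→d13:-→d14:-→d15:-→d16:-→d17:-→d18:-→d19:-→d20:-→d21:H3 -> H3
  lookup 15.200.142.217: bits 0 walk d0:H0→d1:H2 -> H2
  - 185.0.0.0/8 clear@8
  - 116.128.0.0/10 clear@10
  + 185.245.0.0/16 (H2) depth=16
  - 116.0.0.0/8 clear@8

== LOOKUPS ==
["H2","H3","H0","H0","no-route","H1","H3","H2"]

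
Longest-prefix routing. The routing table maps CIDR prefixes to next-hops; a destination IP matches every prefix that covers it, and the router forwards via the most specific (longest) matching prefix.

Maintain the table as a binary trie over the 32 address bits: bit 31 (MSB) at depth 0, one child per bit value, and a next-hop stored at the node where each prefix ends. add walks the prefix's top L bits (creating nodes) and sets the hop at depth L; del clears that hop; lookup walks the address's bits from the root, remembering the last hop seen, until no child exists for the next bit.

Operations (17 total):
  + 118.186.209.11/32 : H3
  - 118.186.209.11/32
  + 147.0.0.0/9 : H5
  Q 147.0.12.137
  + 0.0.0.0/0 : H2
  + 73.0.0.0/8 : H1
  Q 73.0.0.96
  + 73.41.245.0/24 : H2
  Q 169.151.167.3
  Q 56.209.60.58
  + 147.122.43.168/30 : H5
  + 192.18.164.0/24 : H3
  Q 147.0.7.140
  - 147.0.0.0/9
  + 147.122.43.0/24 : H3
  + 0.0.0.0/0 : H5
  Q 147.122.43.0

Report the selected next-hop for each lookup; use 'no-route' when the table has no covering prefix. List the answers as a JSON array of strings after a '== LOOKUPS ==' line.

Trace:
  add 118.186.209.11/32 -> H3 at depth 32
  - 118.186.209.11/32 clear@32
  add 147.0.0.0/9 -> H5 at depth 9
  ? 147.0.12.137  path d0:-→d1:-→d2:-→d3:-→d4:-→d5:-→d6:-→d7:-→d8:-→d9:H5  best=H5
  add 0.0.0.0/0 -> H2 at depth 0
  add 73.0.0.0/8 -> H1 at depth 8
  ? 73.0.0.96  path d0:H2→d1:-→d2:-→d3:-→d4:-→d5:-→d6:-→d7:-→d8:H1  best=H1
  add 73.41.245.0/24 -> H2 at depth 24
  ? 169.151.167.3  path d0:H2→d1:-→d2:-  best=H2
  ? 56.209.60.58  path d0:H2→d1:-  best=H2
  add 147.122.43.168/30 -> H5 at depth 30
  add 192.18.164.0/24 -> H3 at depth 24
  ? 147.0.7.140  path d0:H2→d1:-→d2:-→d3:-→d4:-→d5:-→d6:-→d7:-→d8:-→d9:H5  best=H5
  - 147.0.0.0/9 clear@9
  add 147.122.43.0/24 -> H3 at depth 24
  add 0.0.0.0/0 -> H5 at depth 0
  ? 147.122.43.0  path d0:H5→d1:-→d2:-→d3:-→d4:-→d5:-→d6:-→d7:-→d8:-→d9:-→d10:-→d11:-→d12:-→d13:-→d14:-→d15:-→d16:-→d17:-→d18:-→d19:-→d20:-→d21:-→d22:-→d23:-→d24:H3  best=H3

== LOOKUPS ==
["H5","H1","H2","H2","H5","H3"]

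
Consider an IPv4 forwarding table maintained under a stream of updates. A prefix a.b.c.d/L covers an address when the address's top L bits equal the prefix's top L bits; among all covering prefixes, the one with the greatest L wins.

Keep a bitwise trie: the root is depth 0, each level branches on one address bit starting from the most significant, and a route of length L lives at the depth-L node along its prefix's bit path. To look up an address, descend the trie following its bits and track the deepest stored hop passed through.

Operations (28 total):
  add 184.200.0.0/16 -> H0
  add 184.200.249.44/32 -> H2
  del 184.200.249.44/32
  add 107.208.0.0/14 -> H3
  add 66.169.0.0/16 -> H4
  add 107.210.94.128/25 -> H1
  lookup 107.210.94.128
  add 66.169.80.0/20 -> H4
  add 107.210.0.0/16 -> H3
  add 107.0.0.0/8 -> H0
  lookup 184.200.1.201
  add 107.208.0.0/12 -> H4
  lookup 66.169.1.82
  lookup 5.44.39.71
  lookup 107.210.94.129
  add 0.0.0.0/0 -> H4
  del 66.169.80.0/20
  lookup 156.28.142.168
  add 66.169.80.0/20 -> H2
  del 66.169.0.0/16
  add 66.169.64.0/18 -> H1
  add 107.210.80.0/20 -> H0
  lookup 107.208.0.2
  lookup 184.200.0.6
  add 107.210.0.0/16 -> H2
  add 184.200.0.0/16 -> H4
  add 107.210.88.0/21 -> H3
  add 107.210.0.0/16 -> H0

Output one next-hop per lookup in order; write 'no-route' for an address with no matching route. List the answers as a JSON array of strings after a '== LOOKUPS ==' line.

Process each operation:
  + 184.200.0.0/16 (H0) depth=16
  + 184.200.249.44/32 (H2) depth=32
  - 184.200.249.44/32 clear@32
  + 107.208.0.0/14 (H3) depth=14
  + 66.169.0.0/16 (H4) depth=16
  + 107.210.94.128/25 (H1) depth=25
  ? 107.210.94.128  path d0:-→d1:-→d2:-→d3:-→d4:-→d5:-→d6:-→d7:-→d8:-→d9:-→d10:-→d11:-→d12:-→d13:-→d14:H3→d15:-→d16:-→d17:-→d18:-→d19:-→d20:-→d21:-→d22:-→d23:-→d24:-→d25:H1  best=H1
  + 66.169.80.0/20 (H4) depth=20
  + 107.210.0.0/16 (H3) depth=16
  + 107.0.0.0/8 (H0) depth=8
  ? 184.200.1.201  path d0:-→d1:-→d2:-→d3:-→d4:-→d5:-→d6:-→d7:-→d8:-→d9:-→d10:-→d11:-→d12:-→d13:-→d14:-→d15:-→d16:H0  best=H0
  + 107.208.0.0/12 (H4) depth=12
  ? 66.169.1.82  path d0:-→d1:-→d2:-→d3:-→d4:-→d5:-→d6:-→d7:-→d8:-→d9:-→d10:-→d11:-→d12:-→d13:-→d14:-→d15:-→d16:H4→d17:-  best=H4
  ? 5.44.39.71  path d0:-→d1:-  best=no-route
  ? 107.210.94.129  path d0:-→d1:-→d2:-→d3:-→d4:-→d5:-→d6:-→d7:-→d8:H0→d9:-→d10:-→d11:-→d12:H4→d13:-→d14:H3→d15:-→d16:H3→d17:-→d18:-→d19:-→d20:-→d21:-→d22:-→d23:-→d24:-→d25:H1  best=H1
  + 0.0.0.0/0 (H4) depth=0
  - 66.169.80.0/20 clear@20
  ? 156.28.142.168  path d0:H4→d1:-→d2:-  best=H4
  + 66.169.80.0/20 (H2) depth=20
  - 66.169.0.0/16 clear@16
  + 66.169.64.0/18 (H1) depth=18
  + 107.210.80.0/20 (H0) depth=20
  ? 107.208.0.2  path d0:H4→d1:-→d2:-→d3:-→d4:-→d5:-→d6:-→d7:-→d8:H0→d9:-→d10:-→d11:-→d12:H4→d13:-→d14:H3  best=H3
  ? 184.200.0.6  path d0:H4→d1:-→d2:-→d3:-→d4:-→d5:-→d6:-→d7:-→d8:-→d9:-→d10:-→d11:-→d12:-→d13:-→d14:-→d15:-→d16:H0  best=H0
  + 107.210.0.0/16 (H2) depth=16
  + 184.200.0.0/16 (H4) depth=16
  + 107.210.88.0/21 (H3) depth=21
  + 107.210.0.0/16 (H0) depth=16

== LOOKUPS ==
["H1","H0","H4","no-route","H1","H4","H3","H0"]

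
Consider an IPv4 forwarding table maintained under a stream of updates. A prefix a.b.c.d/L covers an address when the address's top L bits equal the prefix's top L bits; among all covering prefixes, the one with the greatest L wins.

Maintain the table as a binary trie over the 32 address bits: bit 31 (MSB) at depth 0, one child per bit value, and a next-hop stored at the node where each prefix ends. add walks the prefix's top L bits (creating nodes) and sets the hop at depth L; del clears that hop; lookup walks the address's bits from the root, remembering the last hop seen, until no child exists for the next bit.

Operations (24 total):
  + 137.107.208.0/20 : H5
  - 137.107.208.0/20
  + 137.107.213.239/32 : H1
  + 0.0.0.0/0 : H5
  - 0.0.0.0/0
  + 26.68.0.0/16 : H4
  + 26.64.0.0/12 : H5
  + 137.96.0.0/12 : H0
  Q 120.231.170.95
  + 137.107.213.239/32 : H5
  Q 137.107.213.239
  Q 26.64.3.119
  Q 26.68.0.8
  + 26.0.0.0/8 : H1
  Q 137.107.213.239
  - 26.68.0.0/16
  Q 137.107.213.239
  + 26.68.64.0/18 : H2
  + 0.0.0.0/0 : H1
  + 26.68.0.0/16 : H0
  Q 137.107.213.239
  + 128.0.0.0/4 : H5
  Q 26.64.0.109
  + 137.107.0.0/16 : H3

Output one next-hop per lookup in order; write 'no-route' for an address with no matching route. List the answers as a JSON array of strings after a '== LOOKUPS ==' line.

Process each operation:
  + 137.107.208.0/20 (H5) depth=20
  del 137.107.208.0/20 (clear depth 20)
  + 137.107.213.239/32 (H1) depth=32
  + 0.0.0.0/0 (H5) depth=0
  del 0.0.0.0/0 (clear depth 0)
  + 26.68.0.0/16 (H4) depth=16
  + 26.64.0.0/12 (H5) depth=12
  + 137.96.0.0/12 (H0) depth=12
  lookup 120.231.170.95: bits 0 walk d0:-→d1:- -> no-route
  + 137.107.213.239/32 (H5) depth=32
  lookup 137.107.213.239: bits 10001001011010111101010111101111 walk d0:-→d1:-→d2:-→d3:-→d4:-→d5:-→d6:-→d7:-→d8:-→d9:-→d10:-→d11:-→d12:H0→d13:-→d14:-→d15:-→d16:-→d17:-→d18:-→d19:-→d20:-→d21:-→d22:-→d23:-→d24:-→d25:-→d26:-→d27:-→d28:-→d29:-→d30:-→d31:-→d32:H5 -> H5
  lookup 26.64.3.119: bits 0001101001000 walk d0:-→d1:-→d2:-→d3:-→d4:-→d5:-→d6:-→d7:-→d8:-→d9:-→d10:-→d11:-→d12:H5→d13:- -> H5
  lookup 26.68.0.8: bits 0001101001000100 walk d0:-→d1:-→d2:-→d3:-→d4:-→d5:-→d6:-→d7:-→d8:-→d9:-→d10:-→d11:-→d12:H5→d13:-→d14:-→d15:-→d16:H4 -> H4
  + 26.0.0.0/8 (H1) depth=8
  lookup 137.107.213.239: bits 10001001011010111101010111101111 walk d0:-→d1:-→d2:-→d3:-→d4:-→d5:-→d6:-→d7:-→d8:-→d9:-→d10:-→d11:-→d12:H0→d13:-→d14:-→d15:-→d16:-→d17:-→d18:-→d19:-→d20:-→d21:-→d22:-→d23:-→d24:-→d25:-→d26:-→d27:-→d28:-→d29:-→d30:-→d31:-→d32:H5 -> H5
  del 26.68.0.0/16 (clear depth 16)
  lookup 137.107.213.239: bits 10001001011010111101010111101111 walk d0:-→d1:-→d2:-→d3:-→d4:-→d5:-→d6:-→d7:-→d8:-→d9:-→d10:-→d11:-→d12:H0→d13:-→d14:-→d15:-→d16:-→d17:-→d18:-→d19:-→d20:-→d21:-→d22:-→d23:-→d24:-→d25:-→d26:-→d27:-→d28:-→d29:-→d30:-→d31:-→d32:H5 -> H5
  + 26.68.64.0/18 (H2) depth=18
  + 0.0.0.0/0 (H1) depth=0
  + 26.68.0.0/16 (H0) depth=16
  lookup 137.107.213.239: bits 10001001011010111101010111101111 walk d0:H1→d1:-→d2:-→d3:-→d4:-→d5:-→d6:-→d7:-→d8:-→d9:-→d10:-→d11:-→d12:H0→d13:-→d14:-→d15:-→d16:-→d17:-→d18:-→d19:-→d20:-→d21:-→d22:-→d23:-→d24:-→d25:-→d26:-→d27:-→d28:-→d29:-→d30:-→d31:-→d32:H5 -> H5
  + 128.0.0.0/4 (H5) depth=4
  lookup 26.64.0.109: bits 0001101001000 walk d0:H1→d1:-→d2:-→d3:-→d4:-→d5:-→d6:-→d7:-→d8:H1→d9:-→d10:-→d11:-→d12:H5→d13:- -> H5
  + 137.107.0.0/16 (H3) depth=16

== LOOKUPS ==
["no-route","H5","H5","H4","H5","H5","H5","H5"]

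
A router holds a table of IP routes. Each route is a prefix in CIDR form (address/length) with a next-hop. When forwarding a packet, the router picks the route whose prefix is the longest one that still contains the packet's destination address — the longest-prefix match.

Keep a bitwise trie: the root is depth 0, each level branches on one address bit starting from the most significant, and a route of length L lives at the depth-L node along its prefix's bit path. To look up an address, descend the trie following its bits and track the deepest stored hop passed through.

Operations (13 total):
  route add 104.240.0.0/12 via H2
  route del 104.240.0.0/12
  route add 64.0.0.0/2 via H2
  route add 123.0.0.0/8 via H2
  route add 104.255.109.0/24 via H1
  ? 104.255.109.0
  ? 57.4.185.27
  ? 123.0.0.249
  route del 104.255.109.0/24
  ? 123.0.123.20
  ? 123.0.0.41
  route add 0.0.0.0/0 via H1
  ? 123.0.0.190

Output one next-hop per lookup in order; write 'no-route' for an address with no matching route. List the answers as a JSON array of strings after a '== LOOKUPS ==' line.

Process each operation:
  add 104.240.0.0/12 -> H2 at depth 12
  del 104.240.0.0/12 (clear depth 12)
  add 64.0.0.0/2 -> H2 at depth 2
  add 123.0.0.0/8 -> H2 at depth 8
  add 104.255.109.0/24 -> H1 at depth 24
  Q 104.255.109.0: descend 011010001111111101101101 ; hops seen [H2,H1] ; pick H1
  Q 57.4.185.27: descend 0 ; hops seen [∅] ; pick no-route
  Q 123.0.0.249: descend 01111011 ; hops seen [H2,H2] ; pick H2
  del 104.255.109.0/24 (clear depth 24)
  Q 123.0.123.20: descend 01111011 ; hops seen [H2,H2] ; pick H2
  Q 123.0.0.41: descend 01111011 ; hops seen [H2,H2] ; pick H2
  add 0.0.0.0/0 -> H1 at depth 0
  Q 123.0.0.190: descend 01111011 ; hops seen [H1,H2,H2] ; pick H2

== LOOKUPS ==
["H1","no-route","H2","H2","H2","H2"]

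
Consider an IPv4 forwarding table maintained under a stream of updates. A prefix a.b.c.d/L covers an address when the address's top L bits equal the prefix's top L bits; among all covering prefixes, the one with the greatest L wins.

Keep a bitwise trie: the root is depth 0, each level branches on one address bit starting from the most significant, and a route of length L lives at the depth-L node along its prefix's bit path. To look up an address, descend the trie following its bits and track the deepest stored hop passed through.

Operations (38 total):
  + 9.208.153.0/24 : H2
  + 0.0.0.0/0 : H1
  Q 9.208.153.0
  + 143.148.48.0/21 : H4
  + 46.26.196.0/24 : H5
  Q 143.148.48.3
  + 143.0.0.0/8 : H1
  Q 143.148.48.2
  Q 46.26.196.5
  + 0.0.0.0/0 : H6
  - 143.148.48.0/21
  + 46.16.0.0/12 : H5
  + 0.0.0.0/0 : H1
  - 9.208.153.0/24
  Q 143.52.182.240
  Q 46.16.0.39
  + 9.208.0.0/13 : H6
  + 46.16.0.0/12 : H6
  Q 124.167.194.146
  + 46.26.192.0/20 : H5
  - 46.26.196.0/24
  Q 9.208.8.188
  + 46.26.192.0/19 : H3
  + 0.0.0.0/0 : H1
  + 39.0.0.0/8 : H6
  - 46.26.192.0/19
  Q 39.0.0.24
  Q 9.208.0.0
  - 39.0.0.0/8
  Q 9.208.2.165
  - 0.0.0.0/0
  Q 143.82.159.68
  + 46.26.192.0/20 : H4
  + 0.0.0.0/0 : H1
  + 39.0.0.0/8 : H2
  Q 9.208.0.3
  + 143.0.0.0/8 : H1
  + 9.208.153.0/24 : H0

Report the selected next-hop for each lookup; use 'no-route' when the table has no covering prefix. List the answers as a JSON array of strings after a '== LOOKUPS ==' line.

Apply in order:
  add 9.208.153.0/24 -> H2 at depth 24
  add 0.0.0.0/0 -> H1 at depth 0
  lookup 9.208.153.0: bits 000010011101000010011001 walk d0:H1→d1:-→d2:-→d3:-→d4:-→d5:-→d6:-→d7:-→d8:-→d9:-→d10:-→d11:-→d12:-→d13:-→d14:-→d15:-→d16:-→d17:-→d18:-→d19:-→d20:-→d21:-→d22:-→d23:-→d24:H2 -> H2
  add 143.148.48.0/21 -> H4 at depth 21
  add 46.26.196.0/24 -> H5 at depth 24
  lookup 143.148.48.3: bits 100011111001010000110 walk d0:H1→d1:-→d2:-→d3:-→d4:-→d5:-→d6:-→d7:-→d8:-→d9:-→d10:-→d11:-→d12:-→d13:-→d14:-→d15:-→d16:-→d17:-→d18:-→d19:-→d20:-→d21:H4 -> H4
  add 143.0.0.0/8 -> H1 at depth 8
  lookup 143.148.48.2: bits 100011111001010000110 walk d0:H1→d1:-→d2:-→d3:-→d4:-→d5:-→d6:-→d7:-→d8:H1→d9:-→d10:-→d11:-→d12:-→d13:-→d14:-→d15:-→d16:-→d17:-→d18:-→d19:-→d20:-→d21:H4 -> H4
  lookup 46.26.196.5: bits 001011100001101011000100 walk d0:H1→d1:-→d2:-→d3:-→d4:-→d5:-→d6:-→d7:-→d8:-→d9:-→d10:-→d11:-→d12:-→d13:-→d14:-→d15:-→d16:-→d17:-→d18:-→d19:-→d20:-→d21:-→d22:-→d23:-→d24:H5 -> H5
  add 0.0.0.0/0 -> H6 at depth 0
  del 143.148.48.0/21 (clear depth 21)
  add 46.16.0.0/12 -> H5 at depth 12
  add 0.0.0.0/0 -> H1 at depth 0
  del 9.208.153.0/24 (clear depth 24)
  lookup 143.52.182.240: bits 10001111 walk d0:H1→d1:-→d2:-→d3:-→d4:-→d5:-→d6:-→d7:-→d8:H1 -> H1
  lookup 46.16.0.39: bits 001011100001 walk d0:H1→d1:-→d2:-→d3:-→d4:-→d5:-→d6:-→d7:-→d8:-→d9:-→d10:-→d11:-→d12:H5 -> H5
  add 9.208.0.0/13 -> H6 at depth 13
  add 46.16.0.0/12 -> H6 at depth 12
  lookup 124.167.194.146: bits 0 walk d0:H1→d1:- -> H1
  add 46.26.192.0/20 -> H5 at depth 20
  del 46.26.196.0/24 (clear depth 24)
  lookup 9.208.8.188: bits 0000100111010000 walk d0:H1→d1:-→d2:-→d3:-→d4:-→d5:-→d6:-→d7:-→d8:-→d9:-→d10:-→d11:-→d12:-→d13:H6→d14:-→d15:-→d16:- -> H6
  add 46.26.192.0/19 -> H3 at depth 19
  add 0.0.0.0/0 -> H1 at depth 0
  add 39.0.0.0/8 -> H6 at depth 8
  del 46.26.192.0/19 (clear depth 19)
  lookup 39.0.0.24: bits 00100111 walk d0:H1→d1:-→d2:-→d3:-→d4:-→d5:-→d6:-→d7:-→d8:H6 -> H6
  lookup 9.208.0.0: bits 0000100111010000 walk d0:H1→d1:-→d2:-→d3:-→d4:-→d5:-→d6:-→d7:-→d8:-→d9:-→d10:-→d11:-→d12:-→d13:H6→d14:-→d15:-→d16:- -> H6
  del 39.0.0.0/8 (clear depth 8)
  lookup 9.208.2.165: bits 0000100111010000 walk d0:H1→d1:-→d2:-→d3:-→d4:-→d5:-→d6:-→d7:-→d8:-→d9:-→d10:-→d11:-→d12:-→d13:H6→d14:-→d15:-→d16:- -> H6
  del 0.0.0.0/0 (clear depth 0)
  lookup 143.82.159.68: bits 10001111 walk d0:-→d1:-→d2:-→d3:-→d4:-→d5:-→d6:-→d7:-→d8:H1 -> H1
  add 46.26.192.0/20 -> H4 at depth 20
  add 0.0.0.0/0 -> H1 at depth 0
  add 39.0.0.0/8 -> H2 at depth 8
  lookup 9.208.0.3: bits 0000100111010000 walk d0:H1→d1:-→d2:-→d3:-→d4:-→d5:-→d6:-→d7:-→d8:-→d9:-→d10:-→d11:-→d12:-→d13:H6→d14:-→d15:-→d16:- -> H6
  add 143.0.0.0/8 -> H1 at depth 8
  add 9.208.153.0/24 -> H0 at depth 24

== LOOKUPS ==
["H2","H4","H4","H5","H1","H5","H1","H6","H6","H6","H6","H1","H6"]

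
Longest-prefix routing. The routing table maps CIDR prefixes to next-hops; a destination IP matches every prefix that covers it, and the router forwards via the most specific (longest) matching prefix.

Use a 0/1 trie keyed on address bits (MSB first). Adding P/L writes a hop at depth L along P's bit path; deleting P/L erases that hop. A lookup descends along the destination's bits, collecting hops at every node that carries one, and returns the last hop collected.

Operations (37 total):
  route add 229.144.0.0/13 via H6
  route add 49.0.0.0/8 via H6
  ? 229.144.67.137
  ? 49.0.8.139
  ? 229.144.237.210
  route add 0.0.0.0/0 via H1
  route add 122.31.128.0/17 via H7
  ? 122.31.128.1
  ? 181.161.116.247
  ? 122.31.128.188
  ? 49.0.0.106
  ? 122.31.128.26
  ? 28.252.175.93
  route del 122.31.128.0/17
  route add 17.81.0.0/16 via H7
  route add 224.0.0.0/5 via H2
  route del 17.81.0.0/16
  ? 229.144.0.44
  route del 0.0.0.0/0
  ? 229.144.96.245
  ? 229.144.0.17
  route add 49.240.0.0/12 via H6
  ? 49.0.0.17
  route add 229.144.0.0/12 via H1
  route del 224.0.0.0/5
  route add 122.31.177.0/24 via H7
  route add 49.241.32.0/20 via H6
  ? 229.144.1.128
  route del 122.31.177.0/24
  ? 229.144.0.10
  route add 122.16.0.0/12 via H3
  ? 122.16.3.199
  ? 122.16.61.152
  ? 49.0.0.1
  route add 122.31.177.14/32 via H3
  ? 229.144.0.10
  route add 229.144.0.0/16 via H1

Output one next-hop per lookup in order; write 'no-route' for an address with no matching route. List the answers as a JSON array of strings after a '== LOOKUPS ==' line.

Process each operation:
  + 229.144.0.0/13 (H6) depth=13
  + 49.0.0.0/8 (H6) depth=8
  lookup 229.144.67.137: bits 1110010110010 walk d0:-→d1:-→d2:-→d3:-→d4:-→d5:-→d6:-→d7:-→d8:-→d9:-→d10:-→d11:-→d12:-→d13:H6 -> H6
  lookup 49.0.8.139: bits 00110001 walk d0:-→d1:-→d2:-→d3:-→d4:-→d5:-→d6:-→d7:-→d8:H6 -> H6
  lookup 229.144.237.210: bits 1110010110010 walk d0:-→d1:-→d2:-→d3:-→d4:-→d5:-→d6:-→d7:-→d8:-→d9:-→d10:-→d11:-→d12:-→d13:H6 -> H6
  + 0.0.0.0/0 (H1) depth=0
  + 122.31.128.0/17 (H7) depth=17
  lookup 122.31.128.1: bits 01111010000111111 walk d0:H1→d1:-→d2:-→d3:-→d4:-→d5:-→d6:-→d7:-→d8:-→d9:-→d10:-→d11:-→d12:-→d13:-→d14:-→d15:-→d16:-→d17:H7 -> H7
  lookup 181.161.116.247: bits 1 walk d0:H1→d1:- -> H1
  lookup 122.31.128.188: bits 01111010000111111 walk d0:H1→d1:-→d2:-→d3:-→d4:-→d5:-→d6:-→d7:-→d8:-→d9:-→d10:-→d11:-→d12:-→d13:-→d14:-→d15:-→d16:-→d17:H7 -> H7
  lookup 49.0.0.106: bits 00110001 walk d0:H1→d1:-→d2:-→d3:-→d4:-→d5:-→d6:-→d7:-→d8:H6 -> H6
  lookup 122.31.128.26: bits 01111010000111111 walk d0:H1→d1:-→d2:-→d3:-→d4:-→d5:-→d6:-→d7:-→d8:-→d9:-→d10:-→d11:-→d12:-→d13:-→d14:-→d15:-→d16:-→d17:H7 -> H7
  lookup 28.252.175.93: bits 00 walk d0:H1→d1:-→d2:- -> H1
  del 122.31.128.0/17 (clear depth 17)
  + 17.81.0.0/16 (H7) depth=16
  + 224.0.0.0/5 (H2) depth=5
  del 17.81.0.0/16 (clear depth 16)
  lookup 229.144.0.44: bits 1110010110010 walk d0:H1→d1:-→d2:-→d3:-→d4:-→d5:H2→d6:-→d7:-→d8:-→d9:-→d10:-→d11:-→d12:-→d13:H6 -> H6
  del 0.0.0.0/0 (clear depth 0)
  lookup 229.144.96.245: bits 1110010110010 walk d0:-→d1:-→d2:-→d3:-→d4:-→d5:H2→d6:-→d7:-→d8:-→d9:-→d10:-→d11:-→d12:-→d13:H6 -> H6
  lookup 229.144.0.17: bits 1110010110010 walk d0:-→d1:-→d2:-→d3:-→d4:-→d5:H2→d6:-→d7:-→d8:-→d9:-→d10:-→d11:-→d12:-→d13:H6 -> H6
  + 49.240.0.0/12 (H6) depth=12
  lookup 49.0.0.17: bits 00110001 walk d0:-→d1:-→d2:-→d3:-→d4:-→d5:-→d6:-→d7:-→d8:H6 -> H6
  + 229.144.0.0/12 (H1) depth=12
  del 224.0.0.0/5 (clear depth 5)
  + 122.31.177.0/24 (H7) depth=24
  + 49.241.32.0/20 (H6) depth=20
  lookup 229.144.1.128: bits 1110010110010 walk d0:-→d1:-→d2:-→d3:-→d4:-→d5:-→d6:-→d7:-→d8:-→d9:-→d10:-→d11:-→d12:H1→d13:H6 -> H6
  del 122.31.177.0/24 (clear depth 24)
  lookup 229.144.0.10: bits 1110010110010 walk d0:-→d1:-→d2:-→d3:-→d4:-→d5:-→d6:-→d7:-→d8:-→d9:-→d10:-→d11:-→d12:H1→d13:H6 -> H6
  + 122.16.0.0/12 (H3) depth=12
  lookup 122.16.3.199: bits 011110100001 walk d0:-→d1:-→d2:-→d3:-→d4:-→d5:-→d6:-→d7:-→d8:-→d9:-→d10:-→d11:-→d12:H3 -> H3
  lookup 122.16.61.152: bits 011110100001 walk d0:-→d1:-→d2:-→d3:-→d4:-→d5:-→d6:-→d7:-→d8:-→d9:-→d10:-→d11:-→d12:H3 -> H3
  lookup 49.0.0.1: bits 00110001 walk d0:-→d1:-→d2:-→d3:-→d4:-→d5:-→d6:-→d7:-→d8:H6 -> H6
  + 122.31.177.14/32 (H3) depth=32
  lookup 229.144.0.10: bits 1110010110010 walk d0:-→d1:-→d2:-→d3:-→d4:-→d5:-→d6:-→d7:-→d8:-→d9:-→d10:-→d11:-→d12:H1→d13:H6 -> H6
  + 229.144.0.0/16 (H1) depth=16

== LOOKUPS ==
["H6","H6","H6","H7","H1","H7","H6","H7","H1","H6","H6","H6","H6","H6","H6","H3","H3","H6","H6"]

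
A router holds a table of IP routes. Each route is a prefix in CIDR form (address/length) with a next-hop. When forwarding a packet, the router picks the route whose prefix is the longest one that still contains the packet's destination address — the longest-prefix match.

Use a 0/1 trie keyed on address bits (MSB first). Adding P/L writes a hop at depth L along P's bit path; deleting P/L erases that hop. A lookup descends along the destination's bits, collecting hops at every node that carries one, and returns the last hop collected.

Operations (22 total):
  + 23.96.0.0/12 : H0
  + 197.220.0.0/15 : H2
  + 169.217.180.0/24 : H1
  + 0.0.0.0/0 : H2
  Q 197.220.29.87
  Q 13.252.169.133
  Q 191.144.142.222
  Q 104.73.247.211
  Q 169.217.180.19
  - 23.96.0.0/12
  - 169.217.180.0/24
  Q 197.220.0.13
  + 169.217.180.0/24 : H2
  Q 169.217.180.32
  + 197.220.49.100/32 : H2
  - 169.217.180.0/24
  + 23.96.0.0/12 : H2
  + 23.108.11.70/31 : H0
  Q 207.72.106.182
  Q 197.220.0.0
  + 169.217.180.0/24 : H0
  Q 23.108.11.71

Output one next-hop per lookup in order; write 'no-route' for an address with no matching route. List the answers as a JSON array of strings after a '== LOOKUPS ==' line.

Process each operation:
  add 23.96.0.0/12 -> H0 at depth 12
  add 197.220.0.0/15 -> H2 at depth 15
  add 169.217.180.0/24 -> H1 at depth 24
  add 0.0.0.0/0 -> H2 at depth 0
  lookup 197.220.29.87: bits 110001011101110 walk d0:H2→d1:-→d2:-→d3:-→d4:-→d5:-→d6:-→d7:-→d8:-→d9:-→d10:-→d11:-→d12:-→d13:-→d14:-→d15:H2 -> H2
  lookup 13.252.169.133: bits 000 walk d0:H2→d1:-→d2:-→d3:- -> H2
  lookup 191.144.142.222: bits 101 walk d0:H2→d1:-→d2:-→d3:- -> H2
  lookup 104.73.247.211: bits 0 walk d0:H2→d1:- -> H2
  lookup 169.217.180.19: bits 101010011101100110110100 walk d0:H2→d1:-→d2:-→d3:-→d4:-→d5:-→d6:-→d7:-→d8:-→d9:-→d10:-→d11:-→d12:-→d13:-→d14:-→d15:-→d16:-→d17:-→d18:-→d19:-→d20:-→d21:-→d22:-→d23:-→d24:H1 -> H1
  del 23.96.0.0/12 (clear depth 12)
  del 169.217.180.0/24 (clear depth 24)
  lookup 197.220.0.13: bits 110001011101110 walk d0:H2→d1:-→d2:-→d3:-→d4:-→d5:-→d6:-→d7:-→d8:-→d9:-→d10:-→d11:-→d12:-→d13:-→d14:-→d15:H2 -> H2
  add 169.217.180.0/24 -> H2 at depth 24
  lookup 169.217.180.32: bits 101010011101100110110100 walk d0:H2→d1:-→d2:-→d3:-→d4:-→d5:-→d6:-→d7:-→d8:-→d9:-→d10:-→d11:-→d12:-→d13:-→d14:-→d15:-→d16:-→d17:-→d18:-→d19:-→d20:-→d21:-→d22:-→d23:-→d24:H2 -> H2
  add 197.220.49.100/32 -> H2 at depth 32
  del 169.217.180.0/24 (clear depth 24)
  add 23.96.0.0/12 -> H2 at depth 12
  add 23.108.11.70/31 -> H0 at depth 31
  lookup 207.72.106.182: bits 1100 walk d0:H2→d1:-→d2:-→d3:-→d4:- -> H2
  lookup 197.220.0.0: bits 110001011101110000 walk d0:H2→d1:-→d2:-→d3:-→d4:-→d5:-→d6:-→d7:-→d8:-→d9:-→d10:-→d11:-→d12:-→d13:-→d14:-→d15:H2→d16:-→d17:-→d18:- -> H2
  add 169.217.180.0/24 -> H0 at depth 24
  lookup 23.108.11.71: bits 0001011101101100000010110100011 walk d0:H2→d1:-→d2:-→d3:-→d4:-→d5:-→d6:-→d7:-→d8:-→d9:-→d10:-→d11:-→d12:H2→d13:-→d14:-→d15:-→d16:-→d17:-→d18:-→d19:-→d20:-→d21:-→d22:-→d23:-→d24:-→d25:-→d26:-→d27:-→d28:-→d29:-→d30:-→d31:H0 -> H0

== LOOKUPS ==
["H2","H2","H2","H2","H1","H2","H2","H2","H2","H0"]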